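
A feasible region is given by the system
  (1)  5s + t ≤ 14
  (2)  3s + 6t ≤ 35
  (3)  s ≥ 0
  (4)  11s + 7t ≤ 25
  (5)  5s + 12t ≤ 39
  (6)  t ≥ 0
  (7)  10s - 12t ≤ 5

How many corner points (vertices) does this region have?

5

Pairwise boundary intersections that survive every other constraint:
  (0, 13/4)
  (0, 0)
  (27/97, 304/97)
  (335/202, 195/202)
  (1/2, 0)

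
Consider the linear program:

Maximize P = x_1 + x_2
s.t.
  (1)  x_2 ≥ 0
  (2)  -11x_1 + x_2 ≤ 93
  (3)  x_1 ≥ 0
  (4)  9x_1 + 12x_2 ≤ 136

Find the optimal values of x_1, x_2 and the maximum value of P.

Vertices and P = x_1 + x_2:
  (0, 0) → P = 0
  (136/9, 0) → P = 136/9
  (0, 34/3) → P = 34/3

At the optimal vertex, x_2 = 0 and 9x_1 + 12x_2 = 136.
Solving simultaneously gives x_1 = 136/9, x_2 = 0.

x_1 = 136/9, x_2 = 0, maximum P = 136/9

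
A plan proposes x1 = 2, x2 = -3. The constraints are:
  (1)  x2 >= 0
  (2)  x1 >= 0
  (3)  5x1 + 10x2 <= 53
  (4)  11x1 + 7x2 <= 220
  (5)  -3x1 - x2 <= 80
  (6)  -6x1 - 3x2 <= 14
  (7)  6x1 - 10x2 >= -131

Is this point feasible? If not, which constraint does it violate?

Constraint (1): x2 = -3, which is not ≥ 0. All other constraints are satisfied.

not feasible — violates (1)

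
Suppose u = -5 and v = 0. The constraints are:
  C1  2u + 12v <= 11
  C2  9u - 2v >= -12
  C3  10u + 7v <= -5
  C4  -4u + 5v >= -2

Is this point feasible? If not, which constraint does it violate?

Constraint C2: 9u - 2v = -45, which is not ≥ -12. All other constraints are satisfied.

not feasible — violates C2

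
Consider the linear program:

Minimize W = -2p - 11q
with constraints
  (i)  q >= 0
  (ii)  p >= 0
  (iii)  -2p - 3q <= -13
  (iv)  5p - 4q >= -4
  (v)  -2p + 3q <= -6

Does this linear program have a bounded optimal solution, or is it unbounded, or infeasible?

From the feasible point (13/2, 0), moving in the direction (1, 0) keeps every constraint satisfied while W decreases without bound.

unbounded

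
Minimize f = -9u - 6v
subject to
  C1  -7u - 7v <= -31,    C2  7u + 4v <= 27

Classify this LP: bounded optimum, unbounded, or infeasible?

unbounded

From the feasible point (65/21, 4/3), moving in the direction (-4, 7) keeps every constraint satisfied while f decreases without bound.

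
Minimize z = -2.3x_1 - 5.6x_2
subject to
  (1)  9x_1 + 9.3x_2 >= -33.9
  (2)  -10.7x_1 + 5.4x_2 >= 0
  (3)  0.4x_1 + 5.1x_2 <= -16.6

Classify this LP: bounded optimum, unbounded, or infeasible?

infeasible

The boundaries 9x_1 + 9.3x_2 = -33.9 and -10.7x_1 + 5.4x_2 = 0 meet at (-6102/4937, -12091/4937), but that point violates 0.4x_1 + 5.1x_2 ≤ -16.6. Every candidate vertex is excluded by some other constraint, so the feasible region is empty.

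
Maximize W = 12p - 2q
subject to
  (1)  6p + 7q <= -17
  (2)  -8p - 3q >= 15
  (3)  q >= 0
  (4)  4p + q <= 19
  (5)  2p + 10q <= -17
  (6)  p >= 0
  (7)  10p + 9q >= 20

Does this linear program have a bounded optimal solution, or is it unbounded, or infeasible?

infeasible

The boundaries p = 0 and 10p + 9q = 20 meet at (0, 20/9), but that point violates 6p + 7q ≤ -17. Every candidate vertex is excluded by some other constraint, so the feasible region is empty.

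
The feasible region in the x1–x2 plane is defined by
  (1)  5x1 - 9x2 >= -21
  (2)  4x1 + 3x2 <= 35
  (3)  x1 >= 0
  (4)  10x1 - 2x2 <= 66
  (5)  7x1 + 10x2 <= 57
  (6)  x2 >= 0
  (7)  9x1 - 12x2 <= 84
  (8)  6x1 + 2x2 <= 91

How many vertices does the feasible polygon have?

5

Of the 28 pairwise boundary intersections, those satisfying every inequality are:
  (0, 7/3)
  (303/113, 432/113)
  (0, 0)
  (129/19, 18/19)
  (33/5, 0)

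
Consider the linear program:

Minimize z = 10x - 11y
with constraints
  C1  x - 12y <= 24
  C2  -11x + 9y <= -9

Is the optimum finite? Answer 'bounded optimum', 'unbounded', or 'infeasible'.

unbounded

From the feasible point (-36/41, -85/41), moving in the direction (9, 11) keeps every constraint satisfied while z decreases without bound.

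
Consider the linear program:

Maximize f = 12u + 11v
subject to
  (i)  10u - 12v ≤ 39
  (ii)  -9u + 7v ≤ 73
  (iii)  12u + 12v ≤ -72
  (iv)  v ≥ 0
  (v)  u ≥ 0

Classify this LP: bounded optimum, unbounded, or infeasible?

infeasible

The boundaries 10u - 12v = 39 and v = 0 meet at (39/10, 0), but that point violates 12u + 12v ≤ -72. Every candidate vertex is excluded by some other constraint, so the feasible region is empty.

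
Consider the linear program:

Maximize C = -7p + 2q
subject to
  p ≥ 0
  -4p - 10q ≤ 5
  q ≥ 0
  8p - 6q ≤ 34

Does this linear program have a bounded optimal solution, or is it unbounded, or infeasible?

unbounded

From the feasible point (0, 0), moving in the direction (0, 1) keeps every constraint satisfied while C increases without bound.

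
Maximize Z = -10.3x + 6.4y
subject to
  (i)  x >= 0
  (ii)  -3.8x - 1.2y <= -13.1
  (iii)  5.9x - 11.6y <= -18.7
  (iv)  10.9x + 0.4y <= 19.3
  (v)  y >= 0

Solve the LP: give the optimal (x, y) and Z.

x = 0, y = 48.25, maximum Z = 308.8

Extreme points and Z = -10.3x + 6.4y:
  (0, 131/12) → Z = 1048/15
  (0, 193/4) → Z = 1544/5
  (448/289, 6945/1156) → Z = 32488/1445

The optimum lies where x = 0 and 10.9x + 0.4y = 19.3.
Solving simultaneously gives x = 0, y = 193/4.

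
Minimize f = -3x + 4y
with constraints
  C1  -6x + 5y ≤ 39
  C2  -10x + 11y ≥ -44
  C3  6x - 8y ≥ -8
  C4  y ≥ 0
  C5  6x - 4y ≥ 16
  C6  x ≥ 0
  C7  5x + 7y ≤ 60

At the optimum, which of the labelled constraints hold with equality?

C2 and C4

Feasible corners and f = -3x + 4y:
  (22/5, 0) → f = -66/5
  (968/125, 76/25) → f = -1384/125
  (8/3, 0) → f = -8
  (176/31, 140/31) → f = 32/31

The minimum is at (22/5, 0). Substituting into each constraint, equality holds for C2 and C4; the remaining constraints have slack.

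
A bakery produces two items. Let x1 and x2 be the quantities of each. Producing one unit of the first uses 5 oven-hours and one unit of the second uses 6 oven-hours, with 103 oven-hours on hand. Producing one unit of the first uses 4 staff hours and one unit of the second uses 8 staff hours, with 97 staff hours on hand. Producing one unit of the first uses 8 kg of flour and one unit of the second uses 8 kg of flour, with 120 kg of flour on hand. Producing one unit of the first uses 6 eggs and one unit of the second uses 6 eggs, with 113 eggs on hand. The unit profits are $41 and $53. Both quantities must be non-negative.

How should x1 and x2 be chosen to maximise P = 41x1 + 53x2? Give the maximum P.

x1 = 23/4, x2 = 37/4, maximum P = 726

Extreme points and P = 41x1 + 53x2:
  (0, 0) → P = 0
  (0, 97/8) → P = 5141/8
  (15, 0) → P = 615
  (23/4, 37/4) → P = 726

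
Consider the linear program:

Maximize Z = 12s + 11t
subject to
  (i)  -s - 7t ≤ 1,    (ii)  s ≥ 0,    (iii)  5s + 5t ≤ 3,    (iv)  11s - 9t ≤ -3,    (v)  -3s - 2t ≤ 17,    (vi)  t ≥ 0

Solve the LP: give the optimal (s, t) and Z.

s = 3/25, t = 12/25, maximum Z = 168/25

Vertices and Z = 12s + 11t:
  (0, 3/5) → Z = 33/5
  (0, 1/3) → Z = 11/3
  (3/25, 12/25) → Z = 168/25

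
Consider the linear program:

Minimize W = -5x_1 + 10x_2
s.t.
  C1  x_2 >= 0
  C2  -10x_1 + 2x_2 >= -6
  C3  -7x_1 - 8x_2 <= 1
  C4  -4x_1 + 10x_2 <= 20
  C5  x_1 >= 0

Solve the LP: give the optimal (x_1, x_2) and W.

Feasible corners and W = -5x_1 + 10x_2:
  (3/5, 0) → W = -3
  (0, 0) → W = 0
  (25/23, 56/23) → W = 435/23
  (0, 2) → W = 20

The optimum lies where x_2 = 0 and -10x_1 + 2x_2 = -6.
Solving simultaneously gives x_1 = 3/5, x_2 = 0.

x_1 = 3/5, x_2 = 0, minimum W = -3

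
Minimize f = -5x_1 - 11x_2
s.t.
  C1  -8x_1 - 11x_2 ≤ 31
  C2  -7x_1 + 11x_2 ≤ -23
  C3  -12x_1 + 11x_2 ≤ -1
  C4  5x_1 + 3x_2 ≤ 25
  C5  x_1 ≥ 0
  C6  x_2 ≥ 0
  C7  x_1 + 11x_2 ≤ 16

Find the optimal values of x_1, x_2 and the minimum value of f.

Vertices and f = -5x_1 - 11x_2:
  (86/19, 15/19) → f = -595/19
  (23/7, 0) → f = -115/7
  (5, 0) → f = -25

The optimum lies where -7x_1 + 11x_2 = -23 and 5x_1 + 3x_2 = 25.
Solving simultaneously gives x_1 = 86/19, x_2 = 15/19.

x_1 = 86/19, x_2 = 15/19, minimum f = -595/19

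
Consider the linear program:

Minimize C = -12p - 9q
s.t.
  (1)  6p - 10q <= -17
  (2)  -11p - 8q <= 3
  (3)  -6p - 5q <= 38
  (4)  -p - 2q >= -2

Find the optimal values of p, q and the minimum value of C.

p = -7/11, q = 29/22, minimum C = -93/22

Vertices and C = -12p - 9q:
  (-83/79, 169/158) → C = 471/158
  (-7/11, 29/22) → C = -93/22
  (-11/7, 25/14) → C = 39/14

At the optimal vertex, 6p - 10q = -17 and -p - 2q = -2.
Solving simultaneously gives p = -7/11, q = 29/22.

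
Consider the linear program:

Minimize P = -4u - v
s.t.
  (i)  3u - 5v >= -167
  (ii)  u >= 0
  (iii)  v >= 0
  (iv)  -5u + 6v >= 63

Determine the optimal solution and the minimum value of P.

u = 687/7, v = 646/7, minimum P = -3394/7

Extreme points and P = -4u - v:
  (0, 167/5) → P = -167/5
  (687/7, 646/7) → P = -3394/7
  (0, 21/2) → P = -21/2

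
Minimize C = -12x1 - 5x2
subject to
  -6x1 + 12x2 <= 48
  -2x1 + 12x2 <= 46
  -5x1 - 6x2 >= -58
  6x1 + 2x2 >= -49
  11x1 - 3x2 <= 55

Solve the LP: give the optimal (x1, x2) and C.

x1 = 56/9, x2 = 121/27, minimum C = -2621/27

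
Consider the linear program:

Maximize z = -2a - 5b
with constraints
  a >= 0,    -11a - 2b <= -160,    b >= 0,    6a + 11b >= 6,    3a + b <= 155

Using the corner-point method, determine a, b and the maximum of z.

Extreme points and z = -2a - 5b:
  (0, 80) → z = -400
  (0, 155) → z = -775
  (160/11, 0) → z = -320/11
  (155/3, 0) → z = -310/3

a = 160/11, b = 0, maximum z = -320/11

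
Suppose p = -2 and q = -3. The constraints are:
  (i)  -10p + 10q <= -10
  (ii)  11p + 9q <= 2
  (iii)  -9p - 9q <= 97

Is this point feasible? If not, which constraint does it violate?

(i): -10 ≤ -10 ✓
(ii): -49 ≤ 2 ✓
(iii): 45 ≤ 97 ✓

feasible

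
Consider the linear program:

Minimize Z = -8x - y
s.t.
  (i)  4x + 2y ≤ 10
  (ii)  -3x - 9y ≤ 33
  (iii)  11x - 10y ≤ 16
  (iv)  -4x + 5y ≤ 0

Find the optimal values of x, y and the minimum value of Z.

x = 66/31, y = 23/31, minimum Z = -551/31

Corner points and Z = -8x - y:
  (66/31, 23/31) → Z = -551/31
  (25/14, 10/7) → Z = -110/7
  (-62/43, -137/43) → Z = 633/43
  (-55/17, -44/17) → Z = 484/17

At the optimal vertex, 4x + 2y = 10 and 11x - 10y = 16.
Solving simultaneously gives x = 66/31, y = 23/31.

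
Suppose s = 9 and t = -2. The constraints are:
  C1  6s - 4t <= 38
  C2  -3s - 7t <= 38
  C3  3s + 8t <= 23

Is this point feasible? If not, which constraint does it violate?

Constraint C1: 6s - 4t = 62, which is not ≤ 38. All other constraints are satisfied.

not feasible — violates C1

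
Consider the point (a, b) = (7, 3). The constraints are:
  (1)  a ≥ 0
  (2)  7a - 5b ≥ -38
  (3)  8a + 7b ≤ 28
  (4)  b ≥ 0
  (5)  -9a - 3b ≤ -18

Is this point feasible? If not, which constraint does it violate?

not feasible — violates (3)

Constraint (3): 8a + 7b = 77, which is not ≤ 28. All other constraints are satisfied.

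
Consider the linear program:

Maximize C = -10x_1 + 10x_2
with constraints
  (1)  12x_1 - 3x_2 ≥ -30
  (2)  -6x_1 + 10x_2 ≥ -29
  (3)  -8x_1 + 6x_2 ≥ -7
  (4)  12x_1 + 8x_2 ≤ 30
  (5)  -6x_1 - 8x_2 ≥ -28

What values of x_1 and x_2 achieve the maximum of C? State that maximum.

Corner points and C = -10x_1 + 10x_2:
  (-129/34, -88/17) → C = -235/17
  (-26/19, 86/19) → C = 1120/19
  (-26/11, -95/22) → C = -215/11
  (59/34, 39/34) → C = -100/17
  (1/3, 13/4) → C = 175/6

x_1 = -26/19, x_2 = 86/19, maximum C = 1120/19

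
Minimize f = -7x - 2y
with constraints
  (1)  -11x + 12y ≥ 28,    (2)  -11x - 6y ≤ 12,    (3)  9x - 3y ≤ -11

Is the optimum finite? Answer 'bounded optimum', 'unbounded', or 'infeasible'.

From the feasible point (-52/33, 8/9), moving in the direction (3, 9) keeps every constraint satisfied while f decreases without bound.

unbounded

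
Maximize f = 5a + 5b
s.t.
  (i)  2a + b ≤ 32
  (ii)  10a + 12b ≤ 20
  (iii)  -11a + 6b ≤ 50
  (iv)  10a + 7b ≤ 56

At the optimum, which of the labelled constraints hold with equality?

Vertices and f = 5a + 5b:
  (42, -52) → f = -50
  (-5/2, 15/4) → f = 25/4
  (266/25, -36/5) → f = 86/5
The feasible region is unbounded (it extends along (-6, -11), (1, -2)), but f strictly decreases along every unbounded feasible direction, so there is no improving ray and the maximum is attained at a vertex.

The maximum is at (266/25, -36/5). Substituting into each constraint, equality holds for (ii) and (iv); the remaining constraints have slack.

(ii) and (iv)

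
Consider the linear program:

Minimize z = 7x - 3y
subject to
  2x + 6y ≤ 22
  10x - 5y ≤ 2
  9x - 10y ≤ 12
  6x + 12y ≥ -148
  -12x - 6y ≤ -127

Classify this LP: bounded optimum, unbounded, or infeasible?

infeasible

The boundaries 2x + 6y = 22 and 10x - 5y = 2 meet at (61/35, 108/35), but that point violates -12x - 6y ≤ -127. Every candidate vertex is excluded by some other constraint, so the feasible region is empty.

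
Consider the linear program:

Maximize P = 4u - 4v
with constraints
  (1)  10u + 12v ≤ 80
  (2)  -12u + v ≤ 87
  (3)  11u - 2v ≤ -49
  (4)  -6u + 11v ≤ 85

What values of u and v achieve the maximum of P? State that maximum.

Extreme points and P = 4u - 4v:
  (-125/13, -369/13) → P = 976/13
  (-436/63, 83/21) → P = -2740/63
  (-369/109, 641/109) → P = -4040/109

u = -125/13, v = -369/13, maximum P = 976/13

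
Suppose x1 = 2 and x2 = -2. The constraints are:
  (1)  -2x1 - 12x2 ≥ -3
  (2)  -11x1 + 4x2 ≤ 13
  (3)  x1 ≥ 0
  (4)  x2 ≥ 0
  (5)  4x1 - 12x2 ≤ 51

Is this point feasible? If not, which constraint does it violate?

not feasible — violates (4)

Constraint (4): x2 = -2, which is not ≥ 0. All other constraints are satisfied.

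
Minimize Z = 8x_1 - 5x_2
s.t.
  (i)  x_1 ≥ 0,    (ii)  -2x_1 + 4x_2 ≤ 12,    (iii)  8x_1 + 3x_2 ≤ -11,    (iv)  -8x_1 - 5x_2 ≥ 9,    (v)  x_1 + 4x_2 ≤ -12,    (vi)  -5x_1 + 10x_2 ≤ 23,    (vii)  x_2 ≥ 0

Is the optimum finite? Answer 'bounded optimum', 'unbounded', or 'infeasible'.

infeasible

The boundaries x_1 = 0 and 8x_1 + 3x_2 = -11 meet at (0, -11/3), but that point violates x_2 ≥ 0. Every candidate vertex is excluded by some other constraint, so the feasible region is empty.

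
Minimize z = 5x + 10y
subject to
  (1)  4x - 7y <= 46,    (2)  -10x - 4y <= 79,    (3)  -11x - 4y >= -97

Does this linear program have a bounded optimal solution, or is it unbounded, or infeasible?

bounded optimum

Corner points and z = 5x + 10y:
  (-369/86, -388/43) → z = -9605/86
  (863/93, -118/93) → z = 1045/31
The feasible region has finitely many vertices and no improving ray; the minimum is -9605/86 at (-369/86, -388/43).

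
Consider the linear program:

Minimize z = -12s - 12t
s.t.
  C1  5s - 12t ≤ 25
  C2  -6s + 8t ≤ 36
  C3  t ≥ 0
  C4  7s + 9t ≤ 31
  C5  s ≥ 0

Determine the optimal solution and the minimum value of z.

Vertices and z = -12s - 12t:
  (31/7, 0) → z = -372/7
  (0, 0) → z = 0
  (0, 31/9) → z = -124/3

The optimum lies where t = 0 and 7s + 9t = 31.
Solving simultaneously gives s = 31/7, t = 0.

s = 31/7, t = 0, minimum z = -372/7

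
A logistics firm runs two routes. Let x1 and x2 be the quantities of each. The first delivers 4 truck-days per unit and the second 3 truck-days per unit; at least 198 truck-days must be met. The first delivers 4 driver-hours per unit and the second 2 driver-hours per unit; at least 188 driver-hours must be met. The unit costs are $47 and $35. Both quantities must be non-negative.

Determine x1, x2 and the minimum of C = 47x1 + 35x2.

Vertices and C = 47x1 + 35x2:
  (0, 94) → C = 3290
  (99/2, 0) → C = 4653/2
  (42, 10) → C = 2324
The feasible region is unbounded (it extends along (0, 1), (1, 0)), but C strictly increases along every unbounded feasible direction, so there is no improving ray and the minimum is attained at a vertex.

x1 = 42, x2 = 10, minimum C = 2324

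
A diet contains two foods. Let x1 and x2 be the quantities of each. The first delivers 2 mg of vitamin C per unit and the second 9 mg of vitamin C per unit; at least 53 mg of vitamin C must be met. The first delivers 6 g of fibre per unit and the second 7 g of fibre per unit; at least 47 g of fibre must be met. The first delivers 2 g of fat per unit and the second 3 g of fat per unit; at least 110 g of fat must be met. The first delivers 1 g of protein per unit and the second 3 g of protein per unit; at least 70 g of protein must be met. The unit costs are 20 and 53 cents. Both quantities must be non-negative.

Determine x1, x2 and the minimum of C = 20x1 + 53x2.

x1 = 40, x2 = 10, minimum C = 1330

Corner points and C = 20x1 + 53x2:
  (0, 110/3) → C = 5830/3
  (70, 0) → C = 1400
  (40, 10) → C = 1330
The feasible region is unbounded (it extends along (0, 1), (1, 0)), but C strictly increases along every unbounded feasible direction, so there is no improving ray and the minimum is attained at a vertex.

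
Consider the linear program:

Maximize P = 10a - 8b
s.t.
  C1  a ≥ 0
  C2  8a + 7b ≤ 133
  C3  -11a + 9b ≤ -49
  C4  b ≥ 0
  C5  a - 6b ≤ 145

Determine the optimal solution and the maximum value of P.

a = 133/8, b = 0, maximum P = 665/4

Feasible corners and P = 10a - 8b:
  (1540/149, 1071/149) → P = 6832/149
  (133/8, 0) → P = 665/4
  (49/11, 0) → P = 490/11

At the optimal vertex, 8a + 7b = 133 and b = 0.
Solving simultaneously gives a = 133/8, b = 0.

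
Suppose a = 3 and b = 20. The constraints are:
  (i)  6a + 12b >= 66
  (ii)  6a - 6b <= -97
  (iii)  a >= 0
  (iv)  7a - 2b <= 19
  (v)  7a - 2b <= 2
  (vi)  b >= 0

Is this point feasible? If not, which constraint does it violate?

feasible

(i): 258 ≥ 66 ✓
(ii): -102 ≤ -97 ✓
(iii): 3 ≥ 0 ✓
(iv): -19 ≤ 19 ✓
(v): -19 ≤ 2 ✓
(vi): 20 ≥ 0 ✓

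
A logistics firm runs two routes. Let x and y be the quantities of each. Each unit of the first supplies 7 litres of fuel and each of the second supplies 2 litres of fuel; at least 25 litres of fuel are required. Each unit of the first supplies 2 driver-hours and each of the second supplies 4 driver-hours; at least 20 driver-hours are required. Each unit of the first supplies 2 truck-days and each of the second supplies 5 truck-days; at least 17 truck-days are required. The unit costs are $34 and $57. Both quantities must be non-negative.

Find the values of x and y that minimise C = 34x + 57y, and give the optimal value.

Corner points and C = 34x + 57y:
  (0, 25/2) → C = 1425/2
  (10, 0) → C = 340
  (5/2, 15/4) → C = 1195/4
The feasible region is unbounded (it extends along (0, 1), (1, 0)), but C strictly increases along every unbounded feasible direction, so there is no improving ray and the minimum is attained at a vertex.

At the optimal vertex, 7x + 2y = 25 and 2x + 4y = 20.
Solving simultaneously gives x = 5/2, y = 15/4.

x = 5/2, y = 15/4, minimum C = 1195/4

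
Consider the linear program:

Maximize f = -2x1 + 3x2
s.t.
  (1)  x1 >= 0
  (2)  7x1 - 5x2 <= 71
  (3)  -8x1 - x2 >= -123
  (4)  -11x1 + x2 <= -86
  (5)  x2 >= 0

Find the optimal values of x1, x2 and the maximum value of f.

x1 = 11, x2 = 35, maximum f = 83

Feasible corners and f = -2x1 + 3x2:
  (686/47, 293/47) → f = -493/47
  (71/7, 0) → f = -142/7
  (11, 35) → f = 83
  (86/11, 0) → f = -172/11

The binding constraints are -8x1 - x2 = -123 and -11x1 + x2 = -86.
Solving simultaneously gives x1 = 11, x2 = 35.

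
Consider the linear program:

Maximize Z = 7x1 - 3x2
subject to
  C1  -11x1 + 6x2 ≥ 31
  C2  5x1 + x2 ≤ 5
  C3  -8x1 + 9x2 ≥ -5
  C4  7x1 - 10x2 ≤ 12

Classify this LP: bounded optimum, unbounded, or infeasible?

Corner points and Z = 7x1 - 3x2:
  (-1/41, 210/41) → Z = -637/41
  (-191/34, -349/68) → Z = -1627/68
The feasible region has finitely many vertices and no improving ray; the maximum is -637/41 at (-1/41, 210/41).

bounded optimum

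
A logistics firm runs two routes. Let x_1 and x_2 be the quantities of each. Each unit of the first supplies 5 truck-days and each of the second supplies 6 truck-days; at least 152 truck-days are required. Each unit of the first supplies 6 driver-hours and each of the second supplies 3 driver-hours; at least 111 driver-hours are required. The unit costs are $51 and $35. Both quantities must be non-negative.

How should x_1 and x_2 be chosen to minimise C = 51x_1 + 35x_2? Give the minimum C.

Vertices and C = 51x_1 + 35x_2:
  (0, 37) → C = 1295
  (152/5, 0) → C = 7752/5
  (10, 17) → C = 1105
The feasible region is unbounded (it extends along (0, 1), (1, 0)), but C strictly increases along every unbounded feasible direction, so there is no improving ray and the minimum is attained at a vertex.

x_1 = 10, x_2 = 17, minimum C = 1105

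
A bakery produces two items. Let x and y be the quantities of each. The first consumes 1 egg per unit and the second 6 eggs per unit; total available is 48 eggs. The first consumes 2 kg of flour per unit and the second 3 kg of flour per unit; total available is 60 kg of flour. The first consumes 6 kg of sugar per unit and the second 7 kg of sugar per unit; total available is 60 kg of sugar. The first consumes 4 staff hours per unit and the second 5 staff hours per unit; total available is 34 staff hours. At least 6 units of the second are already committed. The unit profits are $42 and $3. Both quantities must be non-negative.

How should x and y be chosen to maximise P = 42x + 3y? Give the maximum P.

x = 1, y = 6, maximum P = 60

Extreme points and P = 42x + 3y:
  (0, 34/5) → P = 102/5
  (0, 6) → P = 18
  (1, 6) → P = 60

The optimum lies where 4x + 5y = 34 and y = 6.
Solving simultaneously gives x = 1, y = 6.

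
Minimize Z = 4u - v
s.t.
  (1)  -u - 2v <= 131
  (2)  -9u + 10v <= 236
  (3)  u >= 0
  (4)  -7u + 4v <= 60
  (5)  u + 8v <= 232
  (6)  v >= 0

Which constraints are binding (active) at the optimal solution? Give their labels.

Vertices and Z = 4u - v:
  (0, 15) → Z = -15
  (0, 0) → Z = 0
  (112/15, 421/15) → Z = 9/5
  (232, 0) → Z = 928

The minimum is at (0, 15). Substituting into each constraint, equality holds for (3) and (4); the remaining constraints have slack.

(3) and (4)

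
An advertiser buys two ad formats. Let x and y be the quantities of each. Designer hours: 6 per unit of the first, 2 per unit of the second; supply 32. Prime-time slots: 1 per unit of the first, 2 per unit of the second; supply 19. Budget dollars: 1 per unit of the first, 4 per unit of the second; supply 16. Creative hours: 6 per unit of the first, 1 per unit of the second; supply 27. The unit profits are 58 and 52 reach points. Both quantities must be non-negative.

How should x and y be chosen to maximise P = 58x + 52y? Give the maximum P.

x = 4, y = 3, maximum P = 388

The optimum lies where x + 4y = 16 and 6x + y = 27.
Solving simultaneously gives x = 4, y = 3.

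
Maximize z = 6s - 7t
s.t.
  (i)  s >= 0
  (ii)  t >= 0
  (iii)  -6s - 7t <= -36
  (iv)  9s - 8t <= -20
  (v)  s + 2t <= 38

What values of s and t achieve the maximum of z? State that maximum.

Vertices and z = 6s - 7t:
  (0, 36/7) → z = -36
  (0, 19) → z = -133
  (4/3, 4) → z = -20
  (132/13, 181/13) → z = -475/13

At the optimal vertex, -6s - 7t = -36 and 9s - 8t = -20.
Solving simultaneously gives s = 4/3, t = 4.

s = 4/3, t = 4, maximum z = -20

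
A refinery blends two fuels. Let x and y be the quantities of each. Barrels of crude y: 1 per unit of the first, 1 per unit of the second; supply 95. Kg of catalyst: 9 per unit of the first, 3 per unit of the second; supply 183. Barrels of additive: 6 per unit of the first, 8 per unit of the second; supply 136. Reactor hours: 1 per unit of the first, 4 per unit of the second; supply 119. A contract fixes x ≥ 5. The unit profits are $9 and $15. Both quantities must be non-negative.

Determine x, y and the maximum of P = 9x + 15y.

Feasible corners and P = 9x + 15y:
  (61/3, 0) → P = 183
  (5, 0) → P = 45
  (176/9, 7/3) → P = 211
  (5, 53/4) → P = 975/4

x = 5, y = 53/4, maximum P = 975/4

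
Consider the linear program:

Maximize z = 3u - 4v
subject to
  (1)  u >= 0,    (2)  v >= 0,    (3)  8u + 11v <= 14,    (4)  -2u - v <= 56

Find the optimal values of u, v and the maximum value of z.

u = 7/4, v = 0, maximum z = 21/4

Feasible corners and z = 3u - 4v:
  (0, 0) → z = 0
  (0, 14/11) → z = -56/11
  (7/4, 0) → z = 21/4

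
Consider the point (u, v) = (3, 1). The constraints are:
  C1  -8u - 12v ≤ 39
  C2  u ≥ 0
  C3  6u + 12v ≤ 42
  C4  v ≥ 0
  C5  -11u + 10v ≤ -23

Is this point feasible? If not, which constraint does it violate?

feasible

C1: -36 ≤ 39 ✓
C2: 3 ≥ 0 ✓
C3: 30 ≤ 42 ✓
C4: 1 ≥ 0 ✓
C5: -23 ≤ -23 ✓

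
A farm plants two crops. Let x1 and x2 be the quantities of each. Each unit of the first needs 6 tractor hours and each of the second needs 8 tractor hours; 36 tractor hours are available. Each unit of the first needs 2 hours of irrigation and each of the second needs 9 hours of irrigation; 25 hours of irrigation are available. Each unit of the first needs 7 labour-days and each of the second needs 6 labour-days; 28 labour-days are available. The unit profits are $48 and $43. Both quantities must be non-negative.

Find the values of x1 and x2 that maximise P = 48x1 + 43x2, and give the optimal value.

x1 = 2, x2 = 7/3, maximum P = 589/3

At the optimal vertex, 2x1 + 9x2 = 25 and 7x1 + 6x2 = 28.
Solving simultaneously gives x1 = 2, x2 = 7/3.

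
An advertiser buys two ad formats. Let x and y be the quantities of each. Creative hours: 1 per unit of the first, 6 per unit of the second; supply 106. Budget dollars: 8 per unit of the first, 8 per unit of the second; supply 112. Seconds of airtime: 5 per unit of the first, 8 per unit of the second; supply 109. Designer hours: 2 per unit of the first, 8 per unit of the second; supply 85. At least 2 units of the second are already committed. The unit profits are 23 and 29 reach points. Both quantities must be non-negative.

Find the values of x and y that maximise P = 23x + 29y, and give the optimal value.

Corner points and P = 23x + 29y:
  (0, 85/8) → P = 2465/8
  (0, 2) → P = 58
  (9/2, 19/2) → P = 379
  (12, 2) → P = 334

At the optimal vertex, 8x + 8y = 112 and 2x + 8y = 85.
Solving simultaneously gives x = 9/2, y = 19/2.

x = 9/2, y = 19/2, maximum P = 379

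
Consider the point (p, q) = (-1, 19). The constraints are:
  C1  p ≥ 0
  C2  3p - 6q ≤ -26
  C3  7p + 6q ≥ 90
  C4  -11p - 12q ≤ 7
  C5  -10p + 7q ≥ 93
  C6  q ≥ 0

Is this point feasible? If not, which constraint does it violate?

Constraint C1: p = -1, which is not ≥ 0. All other constraints are satisfied.

not feasible — violates C1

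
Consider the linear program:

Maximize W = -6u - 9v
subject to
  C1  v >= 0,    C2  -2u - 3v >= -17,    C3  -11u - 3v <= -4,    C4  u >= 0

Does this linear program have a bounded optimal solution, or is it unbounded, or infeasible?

Corner points and W = -6u - 9v:
  (17/2, 0) → W = -51
  (4/11, 0) → W = -24/11
  (0, 17/3) → W = -51
  (0, 4/3) → W = -12
The feasible region has finitely many vertices and no improving ray; the maximum is -24/11 at (4/11, 0).

bounded optimum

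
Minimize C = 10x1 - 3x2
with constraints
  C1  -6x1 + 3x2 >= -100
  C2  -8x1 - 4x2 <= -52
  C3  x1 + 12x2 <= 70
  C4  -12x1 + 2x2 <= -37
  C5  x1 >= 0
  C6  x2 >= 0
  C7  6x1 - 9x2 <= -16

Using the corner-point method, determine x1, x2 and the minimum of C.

Corner points and C = 10x1 - 3x2:
  (63/16, 41/8) → C = 24
  (101/24, 55/12) → C = 85/3
  (4, 11/2) → C = 47/2
  (146/27, 436/81) → C = 1024/27

The binding constraints are x1 + 12x2 = 70 and -12x1 + 2x2 = -37.
Solving simultaneously gives x1 = 4, x2 = 11/2.

x1 = 4, x2 = 11/2, minimum C = 47/2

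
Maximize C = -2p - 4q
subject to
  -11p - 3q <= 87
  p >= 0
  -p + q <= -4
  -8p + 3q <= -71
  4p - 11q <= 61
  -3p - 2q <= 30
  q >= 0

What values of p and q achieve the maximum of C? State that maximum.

p = 71/8, q = 0, maximum C = -71/4

Extreme points and C = -2p - 4q:
  (59/5, 39/5) → C = -274/5
  (71/8, 0) → C = -71/4
  (61/4, 0) → C = -61/2
The feasible region is unbounded (it extends along (1, 1), (11, 4)), but C strictly decreases along every unbounded feasible direction, so there is no improving ray and the maximum is attained at a vertex.

The binding constraints are -8p + 3q = -71 and q = 0.
Solving simultaneously gives p = 71/8, q = 0.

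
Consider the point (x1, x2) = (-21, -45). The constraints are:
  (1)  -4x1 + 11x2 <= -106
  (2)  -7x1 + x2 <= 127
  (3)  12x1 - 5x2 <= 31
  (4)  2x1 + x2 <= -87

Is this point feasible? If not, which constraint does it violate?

feasible

(1): -411 ≤ -106 ✓
(2): 102 ≤ 127 ✓
(3): -27 ≤ 31 ✓
(4): -87 ≤ -87 ✓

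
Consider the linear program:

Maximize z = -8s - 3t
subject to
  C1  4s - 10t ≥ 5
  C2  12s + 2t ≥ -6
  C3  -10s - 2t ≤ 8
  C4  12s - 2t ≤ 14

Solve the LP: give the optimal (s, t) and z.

s = 1/3, t = -5, maximum z = 37/3

Vertices and z = -8s - 3t:
  (-25/64, -21/32) → z = 163/32
  (65/56, -1/28) → z = -257/28
  (1/3, -5) → z = 37/3

The binding constraints are 12s + 2t = -6 and 12s - 2t = 14.
Solving simultaneously gives s = 1/3, t = -5.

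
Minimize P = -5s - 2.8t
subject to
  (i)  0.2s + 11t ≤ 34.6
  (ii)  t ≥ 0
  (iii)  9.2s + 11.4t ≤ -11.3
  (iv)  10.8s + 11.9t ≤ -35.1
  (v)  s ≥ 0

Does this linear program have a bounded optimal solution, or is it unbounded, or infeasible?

The boundaries 0.2s + 11t = 34.6 and 10.8s + 11.9t = -35.1 meet at (-39892/5821, 19035/5821), but that point violates s ≥ 0. Every candidate vertex is excluded by some other constraint, so the feasible region is empty.

infeasible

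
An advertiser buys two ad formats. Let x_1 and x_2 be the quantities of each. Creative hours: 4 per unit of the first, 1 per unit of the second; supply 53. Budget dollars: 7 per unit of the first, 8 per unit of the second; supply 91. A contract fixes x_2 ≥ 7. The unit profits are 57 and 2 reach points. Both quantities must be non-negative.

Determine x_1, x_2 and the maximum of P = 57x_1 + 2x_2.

x_1 = 5, x_2 = 7, maximum P = 299

Feasible corners and P = 57x_1 + 2x_2:
  (0, 91/8) → P = 91/4
  (0, 7) → P = 14
  (5, 7) → P = 299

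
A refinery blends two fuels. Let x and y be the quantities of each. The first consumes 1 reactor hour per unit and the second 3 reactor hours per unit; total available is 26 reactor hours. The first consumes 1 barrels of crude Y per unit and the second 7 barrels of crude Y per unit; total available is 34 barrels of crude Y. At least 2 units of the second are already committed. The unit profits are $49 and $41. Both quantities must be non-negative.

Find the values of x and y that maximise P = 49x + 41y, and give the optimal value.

Corner points and P = 49x + 41y:
  (0, 34/7) → P = 1394/7
  (0, 2) → P = 82
  (20, 2) → P = 1062

x = 20, y = 2, maximum P = 1062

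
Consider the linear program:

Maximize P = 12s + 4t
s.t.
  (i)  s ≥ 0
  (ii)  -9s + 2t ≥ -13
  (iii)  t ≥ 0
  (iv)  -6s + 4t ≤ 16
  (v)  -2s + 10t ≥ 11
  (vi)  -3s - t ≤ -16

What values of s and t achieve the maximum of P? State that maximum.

s = 7/2, t = 37/4, maximum P = 79

Vertices and P = 12s + 4t:
  (7/2, 37/4) → P = 79
  (3, 7) → P = 64
  (8/3, 8) → P = 64

The optimum lies where -9s + 2t = -13 and -6s + 4t = 16.
Solving simultaneously gives s = 7/2, t = 37/4.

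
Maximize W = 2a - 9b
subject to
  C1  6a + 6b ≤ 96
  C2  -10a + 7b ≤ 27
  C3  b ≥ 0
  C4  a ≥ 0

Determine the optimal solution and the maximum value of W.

Corner points and W = 2a - 9b:
  (5, 11) → W = -89
  (16, 0) → W = 32
  (0, 27/7) → W = -243/7
  (0, 0) → W = 0

a = 16, b = 0, maximum W = 32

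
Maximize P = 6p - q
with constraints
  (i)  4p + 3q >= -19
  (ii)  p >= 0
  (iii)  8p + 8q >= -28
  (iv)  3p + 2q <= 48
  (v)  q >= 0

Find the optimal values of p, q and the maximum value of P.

p = 16, q = 0, maximum P = 96

The optimum lies where 3p + 2q = 48 and q = 0.
Solving simultaneously gives p = 16, q = 0.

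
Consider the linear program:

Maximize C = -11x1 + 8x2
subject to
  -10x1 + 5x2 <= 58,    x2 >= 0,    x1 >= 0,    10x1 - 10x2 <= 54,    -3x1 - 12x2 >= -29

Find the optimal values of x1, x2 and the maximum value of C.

The binding constraints are x1 = 0 and -3x1 - 12x2 = -29.
Solving simultaneously gives x1 = 0, x2 = 29/12.

x1 = 0, x2 = 29/12, maximum C = 58/3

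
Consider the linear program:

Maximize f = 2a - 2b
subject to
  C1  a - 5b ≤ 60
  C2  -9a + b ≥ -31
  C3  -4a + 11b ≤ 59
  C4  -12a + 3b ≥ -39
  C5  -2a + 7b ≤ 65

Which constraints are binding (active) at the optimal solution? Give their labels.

Corner points and f = 2a - 2b:
  (-955/9, -299/9) → f = -1312/9
  (5/19, -227/19) → f = 464/19
  (80/19, 131/19) → f = -102/19
  (18/5, 7/5) → f = 22/5

The maximum is at (5/19, -227/19). Substituting into each constraint, equality holds for C1 and C4; the remaining constraints have slack.

C1 and C4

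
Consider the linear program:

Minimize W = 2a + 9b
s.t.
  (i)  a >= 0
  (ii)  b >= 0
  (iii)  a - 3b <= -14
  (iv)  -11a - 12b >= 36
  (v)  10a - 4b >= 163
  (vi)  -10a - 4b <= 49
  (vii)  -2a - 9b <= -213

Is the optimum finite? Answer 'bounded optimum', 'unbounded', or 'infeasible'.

The boundaries a - 3b = -14 and -2a - 9b = -213 meet at (171/5, 241/15), but that point violates -11a - 12b ≥ 36. Every candidate vertex is excluded by some other constraint, so the feasible region is empty.

infeasible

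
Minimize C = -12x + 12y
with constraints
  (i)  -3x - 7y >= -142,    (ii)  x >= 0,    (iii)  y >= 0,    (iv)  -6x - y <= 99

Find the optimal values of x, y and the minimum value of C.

Feasible corners and C = -12x + 12y:
  (0, 142/7) → C = 1704/7
  (142/3, 0) → C = -568
  (0, 0) → C = 0

x = 142/3, y = 0, minimum C = -568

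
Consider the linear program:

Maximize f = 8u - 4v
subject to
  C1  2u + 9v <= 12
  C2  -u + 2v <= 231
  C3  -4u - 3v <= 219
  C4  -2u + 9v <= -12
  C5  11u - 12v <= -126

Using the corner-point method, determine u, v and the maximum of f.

u = -426/25, v = -128/25, maximum f = -2896/25

Vertices and f = 8u - 4v:
  (-645/14, -81/7) → f = -2256/7
  (-334/9, -635/27) → f = -5476/27
  (-426/25, -128/25) → f = -2896/25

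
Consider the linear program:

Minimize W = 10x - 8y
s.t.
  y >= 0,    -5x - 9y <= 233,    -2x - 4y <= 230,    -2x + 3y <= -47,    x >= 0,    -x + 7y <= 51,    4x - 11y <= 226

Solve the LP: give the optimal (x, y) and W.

x = 47/2, y = 0, minimum W = 235

Corner points and W = 10x - 8y:
  (47/2, 0) → W = 235
  (113/2, 0) → W = 565
  (482/11, 149/11) → W = 3628/11
  (2143/17, 430/17) → W = 17990/17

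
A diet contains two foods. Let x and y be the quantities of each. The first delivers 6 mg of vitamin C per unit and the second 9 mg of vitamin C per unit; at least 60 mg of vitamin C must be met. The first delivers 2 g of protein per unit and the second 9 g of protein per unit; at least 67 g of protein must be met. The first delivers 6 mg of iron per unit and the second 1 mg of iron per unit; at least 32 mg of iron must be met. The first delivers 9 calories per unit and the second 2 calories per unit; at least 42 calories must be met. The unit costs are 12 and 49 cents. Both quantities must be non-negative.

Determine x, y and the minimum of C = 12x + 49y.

Corner points and C = 12x + 49y:
  (0, 32) → C = 1568
  (67/2, 0) → C = 402
  (17/4, 13/2) → C = 739/2
The feasible region is unbounded (it extends along (0, 1), (1, 0)), but C strictly increases along every unbounded feasible direction, so there is no improving ray and the minimum is attained at a vertex.

The binding constraints are 2x + 9y = 67 and 6x + y = 32.
Solving simultaneously gives x = 17/4, y = 13/2.

x = 17/4, y = 13/2, minimum C = 739/2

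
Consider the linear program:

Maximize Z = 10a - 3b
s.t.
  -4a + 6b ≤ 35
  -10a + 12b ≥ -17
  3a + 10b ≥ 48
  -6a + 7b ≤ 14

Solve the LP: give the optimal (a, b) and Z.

Feasible corners and Z = 10a - 3b:
  (87/2, 209/6) → Z = 661/2
  (161/8, 77/4) → Z = 287/2
  (373/68, 429/136) → Z = 6173/136
  (196/81, 110/27) → Z = 970/81

The optimum lies where -4a + 6b = 35 and -10a + 12b = -17.
Solving simultaneously gives a = 87/2, b = 209/6.

a = 87/2, b = 209/6, maximum Z = 661/2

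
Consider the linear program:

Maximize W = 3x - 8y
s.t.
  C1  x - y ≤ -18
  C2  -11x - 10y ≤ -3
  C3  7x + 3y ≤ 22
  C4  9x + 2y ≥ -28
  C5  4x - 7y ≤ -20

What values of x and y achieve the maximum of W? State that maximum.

x = -64/11, y = 134/11, maximum W = -1264/11

The binding constraints are x - y = -18 and 9x + 2y = -28.
Solving simultaneously gives x = -64/11, y = 134/11.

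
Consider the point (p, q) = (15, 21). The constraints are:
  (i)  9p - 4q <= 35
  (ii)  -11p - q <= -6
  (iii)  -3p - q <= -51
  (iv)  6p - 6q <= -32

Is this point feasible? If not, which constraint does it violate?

not feasible — violates (i)

Constraint (i): 9p - 4q = 51, which is not ≤ 35. All other constraints are satisfied.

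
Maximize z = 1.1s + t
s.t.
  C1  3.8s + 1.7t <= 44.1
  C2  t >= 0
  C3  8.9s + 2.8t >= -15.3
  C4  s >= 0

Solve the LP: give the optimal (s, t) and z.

Vertices and z = 1.1s + t:
  (441/38, 0) → z = 4851/380
  (0, 441/17) → z = 441/17
  (0, 0) → z = 0

s = 0, t = 441/17, maximum z = 441/17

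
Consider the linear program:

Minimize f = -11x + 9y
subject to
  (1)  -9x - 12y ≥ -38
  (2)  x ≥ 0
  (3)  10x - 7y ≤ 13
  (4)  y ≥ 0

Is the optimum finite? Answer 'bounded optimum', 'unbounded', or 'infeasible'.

bounded optimum

Feasible corners and f = -11x + 9y:
  (0, 19/6) → f = 57/2
  (422/183, 263/183) → f = -2275/183
  (0, 0) → f = 0
  (13/10, 0) → f = -143/10
The feasible region has finitely many vertices and no improving ray; the minimum is -143/10 at (13/10, 0).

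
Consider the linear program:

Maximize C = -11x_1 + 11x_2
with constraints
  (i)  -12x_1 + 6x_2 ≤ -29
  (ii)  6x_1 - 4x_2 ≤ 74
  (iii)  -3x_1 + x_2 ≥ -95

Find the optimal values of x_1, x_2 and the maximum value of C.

Extreme points and C = -11x_1 + 11x_2:
  (-82/3, -119/2) → C = -2123/6
  (541/6, 351/2) → C = 2816/3
  (51, 58) → C = 77

x_1 = 541/6, x_2 = 351/2, maximum C = 2816/3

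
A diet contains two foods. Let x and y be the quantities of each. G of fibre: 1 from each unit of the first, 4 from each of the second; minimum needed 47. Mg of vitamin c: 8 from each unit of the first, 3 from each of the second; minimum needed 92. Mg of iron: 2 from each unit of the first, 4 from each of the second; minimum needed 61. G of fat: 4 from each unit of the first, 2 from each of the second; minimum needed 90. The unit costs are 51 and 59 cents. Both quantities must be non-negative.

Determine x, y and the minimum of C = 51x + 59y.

Feasible corners and C = 51x + 59y:
  (0, 45) → C = 2655
  (47, 0) → C = 2397
  (19, 7) → C = 1382
The feasible region is unbounded (it extends along (0, 1), (1, 0)), but C strictly increases along every unbounded feasible direction, so there is no improving ray and the minimum is attained at a vertex.

The binding constraints are x + 4y = 47 and 4x + 2y = 90.
Solving simultaneously gives x = 19, y = 7.

x = 19, y = 7, minimum C = 1382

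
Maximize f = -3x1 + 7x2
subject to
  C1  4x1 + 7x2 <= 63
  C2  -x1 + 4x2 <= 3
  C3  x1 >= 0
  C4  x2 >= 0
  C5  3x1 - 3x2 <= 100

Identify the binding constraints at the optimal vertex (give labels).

C2 and C3

Corner points and f = -3x1 + 7x2:
  (231/23, 75/23) → f = -168/23
  (63/4, 0) → f = -189/4
  (0, 3/4) → f = 21/4
  (0, 0) → f = 0

The maximum is at (0, 3/4). Substituting into each constraint, equality holds for C2 and C3; the remaining constraints have slack.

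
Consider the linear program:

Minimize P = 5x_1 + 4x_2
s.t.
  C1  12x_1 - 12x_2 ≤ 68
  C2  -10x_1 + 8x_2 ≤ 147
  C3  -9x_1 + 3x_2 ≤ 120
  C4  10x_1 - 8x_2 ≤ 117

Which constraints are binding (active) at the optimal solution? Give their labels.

C1 and C3

Vertices and P = 5x_1 + 4x_2:
  (-137/6, -57/2) → P = -1369/6
  (215/6, 181/6) → P = 1799/6
  (-173/14, 41/14) → P = -701/14
The feasible region is unbounded (it extends along (4, 5)), but P strictly increases along every unbounded feasible direction, so there is no improving ray and the minimum is attained at a vertex.

The minimum is at (-137/6, -57/2). Substituting into each constraint, equality holds for C1 and C3; the remaining constraints have slack.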